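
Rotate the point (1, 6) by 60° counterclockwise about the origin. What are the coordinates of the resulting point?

Rotation matrix for 60°: [[cos 60°, -sin 60°], [sin 60°, cos 60°]] ≈ [[0.500000, -0.866025], [0.866025, 0.500000]]
[[0.500000, -0.866025], [0.866025, 0.500000]] × [1, 6]ᵀ ≈ [-4.6962, 3.8660]ᵀ
Result: (-4.6962, 3.8660)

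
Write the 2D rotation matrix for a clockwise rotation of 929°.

Rotation matrix formula: [[cos θ, -sin θ], [sin θ, cos θ]]
A clockwise rotation by 929° is equivalent to a counterclockwise rotation by -929°.
For θ = -929°:
cos(-929°) = -0.8746
sin(-929°) = 0.4848
Result: [[-0.8746, -0.4848], [0.4848, -0.8746]]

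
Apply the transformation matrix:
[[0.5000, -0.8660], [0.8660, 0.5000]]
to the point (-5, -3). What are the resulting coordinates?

Matrix multiplication:
[[0.5000, -0.8660], [0.8660, 0.5000]] × [-5, -3]ᵀ
= [(0.5000)(-5) + (-0.8660)(-3), (0.8660)(-5) + (0.5000)(-3)]ᵀ
= [0.0980, -5.8300]ᵀ
Result: (0.0980, -5.8300)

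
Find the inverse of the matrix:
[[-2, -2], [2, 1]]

For [[a,b],[c,d]], inverse = (1/det)·[[d,-b],[-c,a]]
det = (-2)(1) - (-2)(2) = -2 - -4 = 2
Inverse = (1/2)·[[1, 2], [-2, -2]]
= [[1/2, 1], [-1, -1]]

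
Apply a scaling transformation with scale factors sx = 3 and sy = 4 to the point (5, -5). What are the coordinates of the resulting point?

Scaling matrix:
[[3, 0], [0, 4]]
Result: (5 × 3, -5 × 4) = (15, -20)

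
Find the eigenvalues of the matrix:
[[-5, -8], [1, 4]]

Characteristic equation: det(A - λI) = 0
λ² - (trace)λ + (det) = 0
trace = -5 + 4 = -1, det = (-5)(4) - (-8)(1) = -12
λ² - (-1)λ + (-12) = 0
λ = (-1 ± √((-1)² - 4·(-12))) / 2 = (-1 ± √49) / 2
Solving: λ = -4, 3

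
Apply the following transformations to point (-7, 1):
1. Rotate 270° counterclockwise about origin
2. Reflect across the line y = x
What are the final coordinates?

Step 1: Rotate 270° → (1, 7)
Step 2: Reflect across line y = x → (7, 1)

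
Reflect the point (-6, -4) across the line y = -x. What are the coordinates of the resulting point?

Reflection across line y = -x: (-6, -4) → (4, 6)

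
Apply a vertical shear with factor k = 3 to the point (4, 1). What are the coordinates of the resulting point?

Shear matrix for vertical shear with factor k = 3:
[[1, 0], [3, 1]]
Result: (4, 1) → (4, 13)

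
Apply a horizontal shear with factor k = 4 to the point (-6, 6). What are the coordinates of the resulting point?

Shear matrix for horizontal shear with factor k = 4:
[[1, 4], [0, 1]]
Result: (-6, 6) → (18, 6)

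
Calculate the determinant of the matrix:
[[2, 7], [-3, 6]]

For a 2×2 matrix [[a, b], [c, d]], det = ad - bc
det = (2)(6) - (7)(-3) = 12 - -21 = 33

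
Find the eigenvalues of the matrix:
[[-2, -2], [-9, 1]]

Characteristic equation: det(A - λI) = 0
λ² - (trace)λ + (det) = 0
trace = -2 + 1 = -1, det = (-2)(1) - (-2)(-9) = -20
λ² - (-1)λ + (-20) = 0
λ = (-1 ± √((-1)² - 4·(-20))) / 2 = (-1 ± √81) / 2
Solving: λ = -5, 4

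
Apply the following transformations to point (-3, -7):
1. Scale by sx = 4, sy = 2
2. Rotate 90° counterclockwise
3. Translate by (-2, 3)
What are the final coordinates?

Step 1: Scale → (-12, -14)
Step 2: Rotate 90° → (14, -12)
Step 3: Translate → (12, -9)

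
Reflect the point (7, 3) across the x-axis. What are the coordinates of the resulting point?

Reflection across x-axis: (7, 3) → (7, -3)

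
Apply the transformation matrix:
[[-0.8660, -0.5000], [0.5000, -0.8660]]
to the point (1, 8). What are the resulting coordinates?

Matrix multiplication:
[[-0.8660, -0.5000], [0.5000, -0.8660]] × [1, 8]ᵀ
= [(-0.8660)(1) + (-0.5000)(8), (0.5000)(1) + (-0.8660)(8)]ᵀ
= [-4.8660, -6.4280]ᵀ
Result: (-4.8660, -6.4280)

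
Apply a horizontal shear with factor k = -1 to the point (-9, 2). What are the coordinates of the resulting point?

Shear matrix for horizontal shear with factor k = -1:
[[1, -1], [0, 1]]
Result: (-9, 2) → (-11, 2)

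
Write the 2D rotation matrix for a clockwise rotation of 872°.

Rotation matrix formula: [[cos θ, -sin θ], [sin θ, cos θ]]
A clockwise rotation by 872° is equivalent to a counterclockwise rotation by -872°.
For θ = -872°:
cos(-872°) = -0.8829
sin(-872°) = -0.4695
Result: [[-0.8829, 0.4695], [-0.4695, -0.8829]]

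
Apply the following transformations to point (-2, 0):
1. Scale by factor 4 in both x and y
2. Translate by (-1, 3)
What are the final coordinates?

Step 1: Scale (-2, 0) by 4 → (-8, 0)
Step 2: Translate by (-1, 3) → (-9, 3)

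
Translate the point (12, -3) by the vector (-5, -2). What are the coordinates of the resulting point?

Translation by (-5, -2) (homogeneous matrix [[1, 0, -5], [0, 1, -2], [0, 0, 1]]):
x' = 12 + -5 = 7
y' = -3 + -2 = -5
Result: (7, -5)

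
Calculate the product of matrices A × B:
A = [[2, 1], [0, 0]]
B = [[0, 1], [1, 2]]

Matrix multiplication:
C[0][0] = 2×0 + 1×1 = 1
C[0][1] = 2×1 + 1×2 = 4
C[1][0] = 0×0 + 0×1 = 0
C[1][1] = 0×1 + 0×2 = 0
Result: [[1, 4], [0, 0]]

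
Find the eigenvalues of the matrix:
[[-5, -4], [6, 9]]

Characteristic equation: det(A - λI) = 0
λ² - (trace)λ + (det) = 0
trace = -5 + 9 = 4, det = (-5)(9) - (-4)(6) = -21
λ² - (4)λ + (-21) = 0
λ = (4 ± √((4)² - 4·(-21))) / 2 = (4 ± √100) / 2
Solving: λ = -3, 7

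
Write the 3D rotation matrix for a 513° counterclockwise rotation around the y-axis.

Rotation matrix for counterclockwise 513° around y-axis:
cos(513°) = -0.8910, sin(513°) = 0.4540
Result: [[-0.8910, 0, 0.4540], [0, 1, 0], [-0.4540, 0, -0.8910]]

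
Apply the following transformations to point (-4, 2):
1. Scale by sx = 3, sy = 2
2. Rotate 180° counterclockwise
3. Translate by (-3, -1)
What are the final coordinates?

Step 1: Scale → (-12, 4)
Step 2: Rotate 180° → (12, -4)
Step 3: Translate → (9, -5)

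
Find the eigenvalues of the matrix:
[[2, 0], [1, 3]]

Characteristic equation: det(A - λI) = 0
λ² - (trace)λ + (det) = 0
trace = 2 + 3 = 5, det = (2)(3) - (0)(1) = 6
λ² - (5)λ + (6) = 0
λ = (5 ± √((5)² - 4·(6))) / 2 = (5 ± √1) / 2
Solving: λ = 2, 3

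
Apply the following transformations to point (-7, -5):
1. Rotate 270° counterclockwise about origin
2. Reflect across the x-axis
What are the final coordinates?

Step 1: Rotate 270° → (-5, 7)
Step 2: Reflect across x-axis → (-5, -7)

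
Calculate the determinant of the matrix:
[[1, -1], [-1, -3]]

For a 2×2 matrix [[a, b], [c, d]], det = ad - bc
det = (1)(-3) - (-1)(-1) = -3 - 1 = -4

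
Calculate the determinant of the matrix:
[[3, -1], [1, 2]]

For a 2×2 matrix [[a, b], [c, d]], det = ad - bc
det = (3)(2) - (-1)(1) = 6 - -1 = 7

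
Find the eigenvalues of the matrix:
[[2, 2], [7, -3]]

Characteristic equation: det(A - λI) = 0
λ² - (trace)λ + (det) = 0
trace = 2 + -3 = -1, det = (2)(-3) - (2)(7) = -20
λ² - (-1)λ + (-20) = 0
λ = (-1 ± √((-1)² - 4·(-20))) / 2 = (-1 ± √81) / 2
Solving: λ = -5, 4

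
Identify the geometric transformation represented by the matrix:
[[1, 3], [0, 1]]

This matrix represents: horizontal shear with factor 3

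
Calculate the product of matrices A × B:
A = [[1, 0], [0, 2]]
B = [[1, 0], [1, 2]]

Matrix multiplication:
C[0][0] = 1×1 + 0×1 = 1
C[0][1] = 1×0 + 0×2 = 0
C[1][0] = 0×1 + 2×1 = 2
C[1][1] = 0×0 + 2×2 = 4
Result: [[1, 0], [2, 4]]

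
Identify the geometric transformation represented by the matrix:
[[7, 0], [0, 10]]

This matrix represents: non-uniform scaling by sx = 7, sy = 10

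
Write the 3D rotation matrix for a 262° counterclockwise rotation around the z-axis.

Rotation matrix for counterclockwise 262° around z-axis:
cos(262°) = -0.1392, sin(262°) = -0.9903
Result: [[-0.1392, 0.9903, 0], [-0.9903, -0.1392, 0], [0, 0, 1]]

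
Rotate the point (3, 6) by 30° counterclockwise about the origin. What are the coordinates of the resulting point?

Rotation matrix for 30°: [[cos 30°, -sin 30°], [sin 30°, cos 30°]] ≈ [[0.866025, -0.500000], [0.500000, 0.866025]]
[[0.866025, -0.500000], [0.500000, 0.866025]] × [3, 6]ᵀ ≈ [-0.4019, 6.6962]ᵀ
Result: (-0.4019, 6.6962)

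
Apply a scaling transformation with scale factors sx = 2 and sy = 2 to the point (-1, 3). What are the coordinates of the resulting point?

Scaling matrix:
[[2, 0], [0, 2]]
Result: (-1 × 2, 3 × 2) = (-2, 6)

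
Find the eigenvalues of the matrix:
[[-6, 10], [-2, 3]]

Characteristic equation: det(A - λI) = 0
λ² - (trace)λ + (det) = 0
trace = -6 + 3 = -3, det = (-6)(3) - (10)(-2) = 2
λ² - (-3)λ + (2) = 0
λ = (-3 ± √((-3)² - 4·(2))) / 2 = (-3 ± √1) / 2
Solving: λ = -2, -1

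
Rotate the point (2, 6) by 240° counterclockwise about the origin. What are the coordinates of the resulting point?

Rotation matrix for 240°: [[cos 240°, -sin 240°], [sin 240°, cos 240°]] ≈ [[-0.500000, 0.866025], [-0.866025, -0.500000]]
[[-0.500000, 0.866025], [-0.866025, -0.500000]] × [2, 6]ᵀ ≈ [4.1962, -4.7321]ᵀ
Result: (4.1962, -4.7321)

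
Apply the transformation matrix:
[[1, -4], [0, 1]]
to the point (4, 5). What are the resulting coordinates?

Matrix multiplication:
[[1, -4], [0, 1]] × [4, 5]ᵀ
= [(1)(4) + (-4)(5), (0)(4) + (1)(5)]ᵀ
= [-16, 5]ᵀ
Result: (-16, 5)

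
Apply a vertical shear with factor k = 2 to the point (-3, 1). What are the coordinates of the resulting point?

Shear matrix for vertical shear with factor k = 2:
[[1, 0], [2, 1]]
Result: (-3, 1) → (-3, -5)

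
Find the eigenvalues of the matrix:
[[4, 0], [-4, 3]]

Characteristic equation: det(A - λI) = 0
λ² - (trace)λ + (det) = 0
trace = 4 + 3 = 7, det = (4)(3) - (0)(-4) = 12
λ² - (7)λ + (12) = 0
λ = (7 ± √((7)² - 4·(12))) / 2 = (7 ± √1) / 2
Solving: λ = 3, 4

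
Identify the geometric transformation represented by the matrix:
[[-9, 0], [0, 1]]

This matrix represents: non-uniform scaling by sx = -9, sy = 1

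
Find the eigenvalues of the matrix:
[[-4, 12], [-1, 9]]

Characteristic equation: det(A - λI) = 0
λ² - (trace)λ + (det) = 0
trace = -4 + 9 = 5, det = (-4)(9) - (12)(-1) = -24
λ² - (5)λ + (-24) = 0
λ = (5 ± √((5)² - 4·(-24))) / 2 = (5 ± √121) / 2
Solving: λ = -3, 8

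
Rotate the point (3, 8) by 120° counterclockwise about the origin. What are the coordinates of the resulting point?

Rotation matrix for 120°: [[cos 120°, -sin 120°], [sin 120°, cos 120°]] ≈ [[-0.500000, -0.866025], [0.866025, -0.500000]]
[[-0.500000, -0.866025], [0.866025, -0.500000]] × [3, 8]ᵀ ≈ [-8.4282, -1.4019]ᵀ
Result: (-8.4282, -1.4019)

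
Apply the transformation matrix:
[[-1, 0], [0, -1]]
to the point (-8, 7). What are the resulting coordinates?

Matrix multiplication:
[[-1, 0], [0, -1]] × [-8, 7]ᵀ
= [(-1)(-8) + (0)(7), (0)(-8) + (-1)(7)]ᵀ
= [8, -7]ᵀ
Result: (8, -7)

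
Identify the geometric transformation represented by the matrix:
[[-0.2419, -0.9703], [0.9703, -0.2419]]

This matrix represents: rotation by 104° counterclockwise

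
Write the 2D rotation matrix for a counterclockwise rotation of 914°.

Rotation matrix formula: [[cos θ, -sin θ], [sin θ, cos θ]]
For θ = 914°:
cos(914°) = -0.9703
sin(914°) = -0.2419
Result: [[-0.9703, 0.2419], [-0.2419, -0.9703]]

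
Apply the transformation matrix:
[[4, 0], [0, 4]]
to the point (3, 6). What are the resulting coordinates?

Matrix multiplication:
[[4, 0], [0, 4]] × [3, 6]ᵀ
= [(4)(3) + (0)(6), (0)(3) + (4)(6)]ᵀ
= [12, 24]ᵀ
Result: (12, 24)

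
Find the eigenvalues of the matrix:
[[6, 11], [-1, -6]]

Characteristic equation: det(A - λI) = 0
λ² - (trace)λ + (det) = 0
trace = 6 + -6 = 0, det = (6)(-6) - (11)(-1) = -25
λ² - (0)λ + (-25) = 0
λ = (0 ± √((0)² - 4·(-25))) / 2 = (0 ± √100) / 2
Solving: λ = -5, 5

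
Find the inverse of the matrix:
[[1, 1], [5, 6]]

For [[a,b],[c,d]], inverse = (1/det)·[[d,-b],[-c,a]]
det = (1)(6) - (1)(5) = 6 - 5 = 1
Inverse = [[6, -1], [-5, 1]]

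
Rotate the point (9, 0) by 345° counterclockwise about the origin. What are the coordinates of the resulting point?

Rotation matrix for 345°: [[cos 345°, -sin 345°], [sin 345°, cos 345°]] ≈ [[0.965926, 0.258819], [-0.258819, 0.965926]]
[[0.965926, 0.258819], [-0.258819, 0.965926]] × [9, 0]ᵀ ≈ [8.6933, -2.3294]ᵀ
Result: (8.6933, -2.3294)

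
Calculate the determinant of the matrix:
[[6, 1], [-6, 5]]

For a 2×2 matrix [[a, b], [c, d]], det = ad - bc
det = (6)(5) - (1)(-6) = 30 - -6 = 36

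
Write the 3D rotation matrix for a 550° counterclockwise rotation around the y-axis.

Rotation matrix for counterclockwise 550° around y-axis:
cos(550°) = -0.9848, sin(550°) = -0.1736
Result: [[-0.9848, 0, -0.1736], [0, 1, 0], [0.1736, 0, -0.9848]]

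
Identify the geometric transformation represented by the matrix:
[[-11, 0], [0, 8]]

This matrix represents: non-uniform scaling by sx = -11, sy = 8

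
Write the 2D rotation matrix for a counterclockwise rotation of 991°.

Rotation matrix formula: [[cos θ, -sin θ], [sin θ, cos θ]]
For θ = 991°:
cos(991°) = 0.0175
sin(991°) = -0.9998
Result: [[0.0175, 0.9998], [-0.9998, 0.0175]]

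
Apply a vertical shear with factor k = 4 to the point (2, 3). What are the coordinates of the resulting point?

Shear matrix for vertical shear with factor k = 4:
[[1, 0], [4, 1]]
Result: (2, 3) → (2, 11)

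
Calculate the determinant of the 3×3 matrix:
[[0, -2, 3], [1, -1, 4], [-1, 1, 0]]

Expansion along first row:
det = 0·det([[-1,4],[1,0]]) - -2·det([[1,4],[-1,0]]) + 3·det([[1,-1],[-1,1]])
    = 0·(-1·0 - 4·1) - -2·(1·0 - 4·-1) + 3·(1·1 - -1·-1)
    = 0·-4 - -2·4 + 3·0
    = 0 + 8 + 0 = 8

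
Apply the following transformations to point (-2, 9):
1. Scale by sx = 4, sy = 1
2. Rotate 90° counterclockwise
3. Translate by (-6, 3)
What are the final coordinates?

Step 1: Scale → (-8, 9)
Step 2: Rotate 90° → (-9, -8)
Step 3: Translate → (-15, -5)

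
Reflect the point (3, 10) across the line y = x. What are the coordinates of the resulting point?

Reflection across line y = x: (3, 10) → (10, 3)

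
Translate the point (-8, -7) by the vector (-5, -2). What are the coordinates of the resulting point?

Translation by (-5, -2) (homogeneous matrix [[1, 0, -5], [0, 1, -2], [0, 0, 1]]):
x' = -8 + -5 = -13
y' = -7 + -2 = -9
Result: (-13, -9)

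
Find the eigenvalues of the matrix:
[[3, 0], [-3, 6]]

Characteristic equation: det(A - λI) = 0
λ² - (trace)λ + (det) = 0
trace = 3 + 6 = 9, det = (3)(6) - (0)(-3) = 18
λ² - (9)λ + (18) = 0
λ = (9 ± √((9)² - 4·(18))) / 2 = (9 ± √9) / 2
Solving: λ = 3, 6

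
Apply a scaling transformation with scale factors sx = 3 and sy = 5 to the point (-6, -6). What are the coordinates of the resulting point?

Scaling matrix:
[[3, 0], [0, 5]]
Result: (-6 × 3, -6 × 5) = (-18, -30)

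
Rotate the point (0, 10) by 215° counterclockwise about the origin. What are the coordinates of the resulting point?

Rotation matrix for 215°: [[cos 215°, -sin 215°], [sin 215°, cos 215°]] ≈ [[-0.819152, 0.573576], [-0.573576, -0.819152]]
[[-0.819152, 0.573576], [-0.573576, -0.819152]] × [0, 10]ᵀ ≈ [5.7358, -8.1915]ᵀ
Result: (5.7358, -8.1915)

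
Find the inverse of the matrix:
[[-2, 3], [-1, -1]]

For [[a,b],[c,d]], inverse = (1/det)·[[d,-b],[-c,a]]
det = (-2)(-1) - (3)(-1) = 2 - -3 = 5
Inverse = (1/5)·[[-1, -3], [1, -2]]
= [[-1/5, -3/5], [1/5, -2/5]]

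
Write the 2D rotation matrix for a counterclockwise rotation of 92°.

Rotation matrix formula: [[cos θ, -sin θ], [sin θ, cos θ]]
For θ = 92°:
cos(92°) = -0.0349
sin(92°) = 0.9994
Result: [[-0.0349, -0.9994], [0.9994, -0.0349]]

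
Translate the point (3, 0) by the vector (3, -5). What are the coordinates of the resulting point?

Translation by (3, -5) (homogeneous matrix [[1, 0, 3], [0, 1, -5], [0, 0, 1]]):
x' = 3 + 3 = 6
y' = 0 + -5 = -5
Result: (6, -5)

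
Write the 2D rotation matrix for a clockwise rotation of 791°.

Rotation matrix formula: [[cos θ, -sin θ], [sin θ, cos θ]]
A clockwise rotation by 791° is equivalent to a counterclockwise rotation by -791°.
For θ = -791°:
cos(-791°) = 0.3256
sin(-791°) = -0.9455
Result: [[0.3256, 0.9455], [-0.9455, 0.3256]]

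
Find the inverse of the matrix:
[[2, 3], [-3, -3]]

For [[a,b],[c,d]], inverse = (1/det)·[[d,-b],[-c,a]]
det = (2)(-3) - (3)(-3) = -6 - -9 = 3
Inverse = (1/3)·[[-3, -3], [3, 2]]
= [[-1, -1], [1, 2/3]]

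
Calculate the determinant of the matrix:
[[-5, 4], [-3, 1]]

For a 2×2 matrix [[a, b], [c, d]], det = ad - bc
det = (-5)(1) - (4)(-3) = -5 - -12 = 7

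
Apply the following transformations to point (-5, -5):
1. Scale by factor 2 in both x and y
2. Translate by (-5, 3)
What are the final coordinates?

Step 1: Scale (-5, -5) by 2 → (-10, -10)
Step 2: Translate by (-5, 3) → (-15, -7)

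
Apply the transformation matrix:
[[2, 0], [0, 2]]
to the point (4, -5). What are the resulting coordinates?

Matrix multiplication:
[[2, 0], [0, 2]] × [4, -5]ᵀ
= [(2)(4) + (0)(-5), (0)(4) + (2)(-5)]ᵀ
= [8, -10]ᵀ
Result: (8, -10)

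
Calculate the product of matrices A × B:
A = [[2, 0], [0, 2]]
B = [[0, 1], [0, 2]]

Matrix multiplication:
C[0][0] = 2×0 + 0×0 = 0
C[0][1] = 2×1 + 0×2 = 2
C[1][0] = 0×0 + 2×0 = 0
C[1][1] = 0×1 + 2×2 = 4
Result: [[0, 2], [0, 4]]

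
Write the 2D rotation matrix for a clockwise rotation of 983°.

Rotation matrix formula: [[cos θ, -sin θ], [sin θ, cos θ]]
A clockwise rotation by 983° is equivalent to a counterclockwise rotation by -983°.
For θ = -983°:
cos(-983°) = -0.1219
sin(-983°) = 0.9925
Result: [[-0.1219, -0.9925], [0.9925, -0.1219]]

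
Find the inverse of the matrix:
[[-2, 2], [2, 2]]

For [[a,b],[c,d]], inverse = (1/det)·[[d,-b],[-c,a]]
det = (-2)(2) - (2)(2) = -4 - 4 = -8
Inverse = (1/-8)·[[2, -2], [-2, -2]]
= [[-1/4, 1/4], [1/4, 1/4]]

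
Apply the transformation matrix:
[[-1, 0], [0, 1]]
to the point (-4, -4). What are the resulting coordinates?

Matrix multiplication:
[[-1, 0], [0, 1]] × [-4, -4]ᵀ
= [(-1)(-4) + (0)(-4), (0)(-4) + (1)(-4)]ᵀ
= [4, -4]ᵀ
Result: (4, -4)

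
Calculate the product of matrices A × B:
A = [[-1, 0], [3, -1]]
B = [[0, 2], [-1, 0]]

Matrix multiplication:
C[0][0] = -1×0 + 0×-1 = 0
C[0][1] = -1×2 + 0×0 = -2
C[1][0] = 3×0 + -1×-1 = 1
C[1][1] = 3×2 + -1×0 = 6
Result: [[0, -2], [1, 6]]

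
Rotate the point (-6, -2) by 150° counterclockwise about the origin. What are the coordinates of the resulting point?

Rotation matrix for 150°: [[cos 150°, -sin 150°], [sin 150°, cos 150°]] ≈ [[-0.866025, -0.500000], [0.500000, -0.866025]]
[[-0.866025, -0.500000], [0.500000, -0.866025]] × [-6, -2]ᵀ ≈ [6.1962, -1.2679]ᵀ
Result: (6.1962, -1.2679)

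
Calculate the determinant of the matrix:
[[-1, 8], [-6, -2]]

For a 2×2 matrix [[a, b], [c, d]], det = ad - bc
det = (-1)(-2) - (8)(-6) = 2 - -48 = 50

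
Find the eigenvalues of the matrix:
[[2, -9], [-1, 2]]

Characteristic equation: det(A - λI) = 0
λ² - (trace)λ + (det) = 0
trace = 2 + 2 = 4, det = (2)(2) - (-9)(-1) = -5
λ² - (4)λ + (-5) = 0
λ = (4 ± √((4)² - 4·(-5))) / 2 = (4 ± √36) / 2
Solving: λ = -1, 5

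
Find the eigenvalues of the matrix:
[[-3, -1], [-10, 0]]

Characteristic equation: det(A - λI) = 0
λ² - (trace)λ + (det) = 0
trace = -3 + 0 = -3, det = (-3)(0) - (-1)(-10) = -10
λ² - (-3)λ + (-10) = 0
λ = (-3 ± √((-3)² - 4·(-10))) / 2 = (-3 ± √49) / 2
Solving: λ = -5, 2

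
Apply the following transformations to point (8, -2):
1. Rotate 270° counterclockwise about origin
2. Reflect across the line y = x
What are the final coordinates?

Step 1: Rotate 270° → (-2, -8)
Step 2: Reflect across line y = x → (-8, -2)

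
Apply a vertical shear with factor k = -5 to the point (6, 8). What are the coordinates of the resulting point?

Shear matrix for vertical shear with factor k = -5:
[[1, 0], [-5, 1]]
Result: (6, 8) → (6, -22)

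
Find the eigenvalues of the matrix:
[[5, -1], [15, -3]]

Characteristic equation: det(A - λI) = 0
λ² - (trace)λ + (det) = 0
trace = 5 + -3 = 2, det = (5)(-3) - (-1)(15) = 0
λ² - (2)λ + (0) = 0
λ = (2 ± √((2)² - 4·(0))) / 2 = (2 ± √4) / 2
Solving: λ = 0, 2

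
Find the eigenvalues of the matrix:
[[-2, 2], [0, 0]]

Characteristic equation: det(A - λI) = 0
λ² - (trace)λ + (det) = 0
trace = -2 + 0 = -2, det = (-2)(0) - (2)(0) = 0
λ² - (-2)λ + (0) = 0
λ = (-2 ± √((-2)² - 4·(0))) / 2 = (-2 ± √4) / 2
Solving: λ = -2, 0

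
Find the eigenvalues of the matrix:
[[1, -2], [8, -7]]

Characteristic equation: det(A - λI) = 0
λ² - (trace)λ + (det) = 0
trace = 1 + -7 = -6, det = (1)(-7) - (-2)(8) = 9
λ² - (-6)λ + (9) = 0
λ = (-6 ± √((-6)² - 4·(9))) / 2 = (-6 ± √0) / 2
Solving: λ = -3, -3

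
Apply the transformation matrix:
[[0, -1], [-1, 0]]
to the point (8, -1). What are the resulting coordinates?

Matrix multiplication:
[[0, -1], [-1, 0]] × [8, -1]ᵀ
= [(0)(8) + (-1)(-1), (-1)(8) + (0)(-1)]ᵀ
= [1, -8]ᵀ
Result: (1, -8)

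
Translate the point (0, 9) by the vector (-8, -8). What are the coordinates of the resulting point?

Translation by (-8, -8) (homogeneous matrix [[1, 0, -8], [0, 1, -8], [0, 0, 1]]):
x' = 0 + -8 = -8
y' = 9 + -8 = 1
Result: (-8, 1)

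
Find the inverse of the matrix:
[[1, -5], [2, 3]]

For [[a,b],[c,d]], inverse = (1/det)·[[d,-b],[-c,a]]
det = (1)(3) - (-5)(2) = 3 - -10 = 13
Inverse = (1/13)·[[3, 5], [-2, 1]]
= [[3/13, 5/13], [-2/13, 1/13]]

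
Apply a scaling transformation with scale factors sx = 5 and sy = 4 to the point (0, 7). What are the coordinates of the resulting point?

Scaling matrix:
[[5, 0], [0, 4]]
Result: (0 × 5, 7 × 4) = (0, 28)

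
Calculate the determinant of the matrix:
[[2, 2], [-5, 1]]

For a 2×2 matrix [[a, b], [c, d]], det = ad - bc
det = (2)(1) - (2)(-5) = 2 - -10 = 12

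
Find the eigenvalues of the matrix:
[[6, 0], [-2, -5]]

Characteristic equation: det(A - λI) = 0
λ² - (trace)λ + (det) = 0
trace = 6 + -5 = 1, det = (6)(-5) - (0)(-2) = -30
λ² - (1)λ + (-30) = 0
λ = (1 ± √((1)² - 4·(-30))) / 2 = (1 ± √121) / 2
Solving: λ = -5, 6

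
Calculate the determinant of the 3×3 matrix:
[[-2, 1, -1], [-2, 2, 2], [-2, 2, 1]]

Expansion along first row:
det = -2·det([[2,2],[2,1]]) - 1·det([[-2,2],[-2,1]]) + -1·det([[-2,2],[-2,2]])
    = -2·(2·1 - 2·2) - 1·(-2·1 - 2·-2) + -1·(-2·2 - 2·-2)
    = -2·-2 - 1·2 + -1·0
    = 4 + -2 + 0 = 2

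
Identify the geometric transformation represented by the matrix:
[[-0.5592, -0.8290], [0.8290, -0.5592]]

This matrix represents: rotation by 124° counterclockwise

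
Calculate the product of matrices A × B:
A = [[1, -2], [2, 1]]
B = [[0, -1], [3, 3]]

Matrix multiplication:
C[0][0] = 1×0 + -2×3 = -6
C[0][1] = 1×-1 + -2×3 = -7
C[1][0] = 2×0 + 1×3 = 3
C[1][1] = 2×-1 + 1×3 = 1
Result: [[-6, -7], [3, 1]]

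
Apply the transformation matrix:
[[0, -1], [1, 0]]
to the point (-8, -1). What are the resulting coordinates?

Matrix multiplication:
[[0, -1], [1, 0]] × [-8, -1]ᵀ
= [(0)(-8) + (-1)(-1), (1)(-8) + (0)(-1)]ᵀ
= [1, -8]ᵀ
Result: (1, -8)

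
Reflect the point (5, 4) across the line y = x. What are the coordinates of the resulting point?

Reflection across line y = x: (5, 4) → (4, 5)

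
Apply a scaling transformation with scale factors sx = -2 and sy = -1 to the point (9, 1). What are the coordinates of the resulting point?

Scaling matrix:
[[-2, 0], [0, -1]]
Result: (9 × -2, 1 × -1) = (-18, -1)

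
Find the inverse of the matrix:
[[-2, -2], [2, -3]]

For [[a,b],[c,d]], inverse = (1/det)·[[d,-b],[-c,a]]
det = (-2)(-3) - (-2)(2) = 6 - -4 = 10
Inverse = (1/10)·[[-3, 2], [-2, -2]]
= [[-3/10, 1/5], [-1/5, -1/5]]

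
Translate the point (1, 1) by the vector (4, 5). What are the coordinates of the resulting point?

Translation by (4, 5) (homogeneous matrix [[1, 0, 4], [0, 1, 5], [0, 0, 1]]):
x' = 1 + 4 = 5
y' = 1 + 5 = 6
Result: (5, 6)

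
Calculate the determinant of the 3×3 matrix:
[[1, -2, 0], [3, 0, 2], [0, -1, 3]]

Expansion along first row:
det = 1·det([[0,2],[-1,3]]) - -2·det([[3,2],[0,3]]) + 0·det([[3,0],[0,-1]])
    = 1·(0·3 - 2·-1) - -2·(3·3 - 2·0) + 0·(3·-1 - 0·0)
    = 1·2 - -2·9 + 0·-3
    = 2 + 18 + 0 = 20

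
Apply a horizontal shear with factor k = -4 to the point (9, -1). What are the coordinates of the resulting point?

Shear matrix for horizontal shear with factor k = -4:
[[1, -4], [0, 1]]
Result: (9, -1) → (13, -1)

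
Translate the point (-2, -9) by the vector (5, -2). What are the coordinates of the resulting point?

Translation by (5, -2) (homogeneous matrix [[1, 0, 5], [0, 1, -2], [0, 0, 1]]):
x' = -2 + 5 = 3
y' = -9 + -2 = -11
Result: (3, -11)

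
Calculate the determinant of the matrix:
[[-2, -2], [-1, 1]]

For a 2×2 matrix [[a, b], [c, d]], det = ad - bc
det = (-2)(1) - (-2)(-1) = -2 - 2 = -4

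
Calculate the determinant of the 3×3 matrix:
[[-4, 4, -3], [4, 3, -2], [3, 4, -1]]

Expansion along first row:
det = -4·det([[3,-2],[4,-1]]) - 4·det([[4,-2],[3,-1]]) + -3·det([[4,3],[3,4]])
    = -4·(3·-1 - -2·4) - 4·(4·-1 - -2·3) + -3·(4·4 - 3·3)
    = -4·5 - 4·2 + -3·7
    = -20 + -8 + -21 = -49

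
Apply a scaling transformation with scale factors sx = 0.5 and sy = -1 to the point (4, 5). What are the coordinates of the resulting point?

Scaling matrix:
[[0.50, 0], [0, -1]]
Result: (4 × 0.5, 5 × -1) = (2, -5)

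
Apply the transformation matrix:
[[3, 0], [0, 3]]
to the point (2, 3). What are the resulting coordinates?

Matrix multiplication:
[[3, 0], [0, 3]] × [2, 3]ᵀ
= [(3)(2) + (0)(3), (0)(2) + (3)(3)]ᵀ
= [6, 9]ᵀ
Result: (6, 9)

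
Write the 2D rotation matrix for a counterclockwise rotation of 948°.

Rotation matrix formula: [[cos θ, -sin θ], [sin θ, cos θ]]
For θ = 948°:
cos(948°) = -0.6691
sin(948°) = -0.7431
Result: [[-0.6691, 0.7431], [-0.7431, -0.6691]]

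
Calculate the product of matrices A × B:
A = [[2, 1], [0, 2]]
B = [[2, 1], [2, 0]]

Matrix multiplication:
C[0][0] = 2×2 + 1×2 = 6
C[0][1] = 2×1 + 1×0 = 2
C[1][0] = 0×2 + 2×2 = 4
C[1][1] = 0×1 + 2×0 = 0
Result: [[6, 2], [4, 0]]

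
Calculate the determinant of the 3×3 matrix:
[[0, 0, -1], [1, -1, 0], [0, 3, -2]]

Expansion along first row:
det = 0·det([[-1,0],[3,-2]]) - 0·det([[1,0],[0,-2]]) + -1·det([[1,-1],[0,3]])
    = 0·(-1·-2 - 0·3) - 0·(1·-2 - 0·0) + -1·(1·3 - -1·0)
    = 0·2 - 0·-2 + -1·3
    = 0 + 0 + -3 = -3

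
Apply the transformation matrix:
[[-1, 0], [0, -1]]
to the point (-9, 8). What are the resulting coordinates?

Matrix multiplication:
[[-1, 0], [0, -1]] × [-9, 8]ᵀ
= [(-1)(-9) + (0)(8), (0)(-9) + (-1)(8)]ᵀ
= [9, -8]ᵀ
Result: (9, -8)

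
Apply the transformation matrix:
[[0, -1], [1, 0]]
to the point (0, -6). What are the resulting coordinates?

Matrix multiplication:
[[0, -1], [1, 0]] × [0, -6]ᵀ
= [(0)(0) + (-1)(-6), (1)(0) + (0)(-6)]ᵀ
= [6, 0]ᵀ
Result: (6, 0)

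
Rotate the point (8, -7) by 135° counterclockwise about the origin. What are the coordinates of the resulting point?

Rotation matrix for 135°: [[cos 135°, -sin 135°], [sin 135°, cos 135°]] ≈ [[-0.707107, -0.707107], [0.707107, -0.707107]]
[[-0.707107, -0.707107], [0.707107, -0.707107]] × [8, -7]ᵀ ≈ [-0.7071, 10.6066]ᵀ
Result: (-0.7071, 10.6066)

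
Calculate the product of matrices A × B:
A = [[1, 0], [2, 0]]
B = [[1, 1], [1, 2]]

Matrix multiplication:
C[0][0] = 1×1 + 0×1 = 1
C[0][1] = 1×1 + 0×2 = 1
C[1][0] = 2×1 + 0×1 = 2
C[1][1] = 2×1 + 0×2 = 2
Result: [[1, 1], [2, 2]]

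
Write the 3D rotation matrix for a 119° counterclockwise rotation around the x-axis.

Rotation matrix for counterclockwise 119° around x-axis:
cos(119°) = -0.4848, sin(119°) = 0.8746
Result: [[1, 0, 0], [0, -0.4848, -0.8746], [0, 0.8746, -0.4848]]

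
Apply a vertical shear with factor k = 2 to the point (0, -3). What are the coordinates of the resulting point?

Shear matrix for vertical shear with factor k = 2:
[[1, 0], [2, 1]]
Result: (0, -3) → (0, -3)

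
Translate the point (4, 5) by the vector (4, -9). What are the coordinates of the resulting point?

Translation by (4, -9) (homogeneous matrix [[1, 0, 4], [0, 1, -9], [0, 0, 1]]):
x' = 4 + 4 = 8
y' = 5 + -9 = -4
Result: (8, -4)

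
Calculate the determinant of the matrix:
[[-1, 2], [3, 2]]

For a 2×2 matrix [[a, b], [c, d]], det = ad - bc
det = (-1)(2) - (2)(3) = -2 - 6 = -8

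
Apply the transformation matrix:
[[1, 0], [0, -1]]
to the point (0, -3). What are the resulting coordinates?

Matrix multiplication:
[[1, 0], [0, -1]] × [0, -3]ᵀ
= [(1)(0) + (0)(-3), (0)(0) + (-1)(-3)]ᵀ
= [0, 3]ᵀ
Result: (0, 3)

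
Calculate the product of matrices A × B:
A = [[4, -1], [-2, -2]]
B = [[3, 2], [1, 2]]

Matrix multiplication:
C[0][0] = 4×3 + -1×1 = 11
C[0][1] = 4×2 + -1×2 = 6
C[1][0] = -2×3 + -2×1 = -8
C[1][1] = -2×2 + -2×2 = -8
Result: [[11, 6], [-8, -8]]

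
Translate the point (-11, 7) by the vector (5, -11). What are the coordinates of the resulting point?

Translation by (5, -11) (homogeneous matrix [[1, 0, 5], [0, 1, -11], [0, 0, 1]]):
x' = -11 + 5 = -6
y' = 7 + -11 = -4
Result: (-6, -4)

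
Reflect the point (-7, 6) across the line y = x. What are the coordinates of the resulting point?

Reflection across line y = x: (-7, 6) → (6, -7)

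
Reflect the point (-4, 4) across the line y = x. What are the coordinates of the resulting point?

Reflection across line y = x: (-4, 4) → (4, -4)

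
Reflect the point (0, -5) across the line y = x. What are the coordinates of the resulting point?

Reflection across line y = x: (0, -5) → (-5, 0)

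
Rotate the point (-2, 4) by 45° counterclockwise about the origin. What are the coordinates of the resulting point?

Rotation matrix for 45°: [[cos 45°, -sin 45°], [sin 45°, cos 45°]] ≈ [[0.707107, -0.707107], [0.707107, 0.707107]]
[[0.707107, -0.707107], [0.707107, 0.707107]] × [-2, 4]ᵀ ≈ [-4.2426, 1.4142]ᵀ
Result: (-4.2426, 1.4142)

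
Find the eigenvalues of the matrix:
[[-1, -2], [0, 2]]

Characteristic equation: det(A - λI) = 0
λ² - (trace)λ + (det) = 0
trace = -1 + 2 = 1, det = (-1)(2) - (-2)(0) = -2
λ² - (1)λ + (-2) = 0
λ = (1 ± √((1)² - 4·(-2))) / 2 = (1 ± √9) / 2
Solving: λ = -1, 2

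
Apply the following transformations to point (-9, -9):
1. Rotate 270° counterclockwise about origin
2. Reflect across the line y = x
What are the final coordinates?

Step 1: Rotate 270° → (-9, 9)
Step 2: Reflect across line y = x → (9, -9)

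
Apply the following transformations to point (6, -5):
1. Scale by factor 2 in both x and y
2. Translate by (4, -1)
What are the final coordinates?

Step 1: Scale (6, -5) by 2 → (12, -10)
Step 2: Translate by (4, -1) → (16, -11)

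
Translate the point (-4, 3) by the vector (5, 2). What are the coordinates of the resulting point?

Translation by (5, 2) (homogeneous matrix [[1, 0, 5], [0, 1, 2], [0, 0, 1]]):
x' = -4 + 5 = 1
y' = 3 + 2 = 5
Result: (1, 5)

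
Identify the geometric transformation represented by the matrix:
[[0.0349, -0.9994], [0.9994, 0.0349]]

This matrix represents: rotation by 88° counterclockwise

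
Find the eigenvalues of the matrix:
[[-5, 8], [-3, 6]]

Characteristic equation: det(A - λI) = 0
λ² - (trace)λ + (det) = 0
trace = -5 + 6 = 1, det = (-5)(6) - (8)(-3) = -6
λ² - (1)λ + (-6) = 0
λ = (1 ± √((1)² - 4·(-6))) / 2 = (1 ± √25) / 2
Solving: λ = -2, 3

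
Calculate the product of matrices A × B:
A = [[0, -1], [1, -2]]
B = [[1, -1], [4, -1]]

Matrix multiplication:
C[0][0] = 0×1 + -1×4 = -4
C[0][1] = 0×-1 + -1×-1 = 1
C[1][0] = 1×1 + -2×4 = -7
C[1][1] = 1×-1 + -2×-1 = 1
Result: [[-4, 1], [-7, 1]]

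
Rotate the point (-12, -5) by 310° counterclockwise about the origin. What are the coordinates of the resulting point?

Rotation matrix for 310°: [[cos 310°, -sin 310°], [sin 310°, cos 310°]] ≈ [[0.642788, 0.766044], [-0.766044, 0.642788]]
[[0.642788, 0.766044], [-0.766044, 0.642788]] × [-12, -5]ᵀ ≈ [-11.5437, 5.9786]ᵀ
Result: (-11.5437, 5.9786)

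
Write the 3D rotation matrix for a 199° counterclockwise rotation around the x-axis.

Rotation matrix for counterclockwise 199° around x-axis:
cos(199°) = -0.9455, sin(199°) = -0.3256
Result: [[1, 0, 0], [0, -0.9455, 0.3256], [0, -0.3256, -0.9455]]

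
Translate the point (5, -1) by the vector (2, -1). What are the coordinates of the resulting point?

Translation by (2, -1) (homogeneous matrix [[1, 0, 2], [0, 1, -1], [0, 0, 1]]):
x' = 5 + 2 = 7
y' = -1 + -1 = -2
Result: (7, -2)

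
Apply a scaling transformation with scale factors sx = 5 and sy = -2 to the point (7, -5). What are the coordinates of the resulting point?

Scaling matrix:
[[5, 0], [0, -2]]
Result: (7 × 5, -5 × -2) = (35, 10)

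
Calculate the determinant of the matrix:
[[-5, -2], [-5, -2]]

For a 2×2 matrix [[a, b], [c, d]], det = ad - bc
det = (-5)(-2) - (-2)(-5) = 10 - 10 = 0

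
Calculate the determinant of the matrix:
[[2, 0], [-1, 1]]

For a 2×2 matrix [[a, b], [c, d]], det = ad - bc
det = (2)(1) - (0)(-1) = 2 - 0 = 2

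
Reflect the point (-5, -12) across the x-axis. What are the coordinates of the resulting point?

Reflection across x-axis: (-5, -12) → (-5, 12)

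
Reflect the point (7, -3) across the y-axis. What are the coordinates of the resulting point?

Reflection across y-axis: (7, -3) → (-7, -3)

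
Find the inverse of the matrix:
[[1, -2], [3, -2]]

For [[a,b],[c,d]], inverse = (1/det)·[[d,-b],[-c,a]]
det = (1)(-2) - (-2)(3) = -2 - -6 = 4
Inverse = (1/4)·[[-2, 2], [-3, 1]]
= [[-1/2, 1/2], [-3/4, 1/4]]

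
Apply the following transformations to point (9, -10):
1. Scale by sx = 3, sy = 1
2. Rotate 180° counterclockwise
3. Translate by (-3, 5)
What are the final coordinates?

Step 1: Scale → (27, -10)
Step 2: Rotate 180° → (-27, 10)
Step 3: Translate → (-30, 15)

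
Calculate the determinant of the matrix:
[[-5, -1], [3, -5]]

For a 2×2 matrix [[a, b], [c, d]], det = ad - bc
det = (-5)(-5) - (-1)(3) = 25 - -3 = 28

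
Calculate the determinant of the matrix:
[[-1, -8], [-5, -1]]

For a 2×2 matrix [[a, b], [c, d]], det = ad - bc
det = (-1)(-1) - (-8)(-5) = 1 - 40 = -39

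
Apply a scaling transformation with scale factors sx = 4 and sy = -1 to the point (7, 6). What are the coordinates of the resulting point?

Scaling matrix:
[[4, 0], [0, -1]]
Result: (7 × 4, 6 × -1) = (28, -6)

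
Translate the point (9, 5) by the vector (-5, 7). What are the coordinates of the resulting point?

Translation by (-5, 7) (homogeneous matrix [[1, 0, -5], [0, 1, 7], [0, 0, 1]]):
x' = 9 + -5 = 4
y' = 5 + 7 = 12
Result: (4, 12)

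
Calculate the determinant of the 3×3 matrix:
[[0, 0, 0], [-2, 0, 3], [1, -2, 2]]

Expansion along first row:
det = 0·det([[0,3],[-2,2]]) - 0·det([[-2,3],[1,2]]) + 0·det([[-2,0],[1,-2]])
    = 0·(0·2 - 3·-2) - 0·(-2·2 - 3·1) + 0·(-2·-2 - 0·1)
    = 0·6 - 0·-7 + 0·4
    = 0 + 0 + 0 = 0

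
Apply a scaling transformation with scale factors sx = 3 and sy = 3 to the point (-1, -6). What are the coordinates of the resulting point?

Scaling matrix:
[[3, 0], [0, 3]]
Result: (-1 × 3, -6 × 3) = (-3, -18)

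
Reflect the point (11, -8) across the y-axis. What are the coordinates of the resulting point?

Reflection across y-axis: (11, -8) → (-11, -8)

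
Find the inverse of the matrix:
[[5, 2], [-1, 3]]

For [[a,b],[c,d]], inverse = (1/det)·[[d,-b],[-c,a]]
det = (5)(3) - (2)(-1) = 15 - -2 = 17
Inverse = (1/17)·[[3, -2], [1, 5]]
= [[3/17, -2/17], [1/17, 5/17]]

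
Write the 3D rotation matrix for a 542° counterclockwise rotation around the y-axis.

Rotation matrix for counterclockwise 542° around y-axis:
cos(542°) = -0.9994, sin(542°) = -0.0349
Result: [[-0.9994, 0, -0.0349], [0, 1, 0], [0.0349, 0, -0.9994]]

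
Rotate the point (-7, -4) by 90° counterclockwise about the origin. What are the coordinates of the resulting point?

Rotation matrix for 90°: [[cos 90°, -sin 90°], [sin 90°, cos 90°]] = [[0, -1], [1, 0]]
[[0, -1], [1, 0]] × [-7, -4]ᵀ = [4, -7]ᵀ
Result: (4, -7)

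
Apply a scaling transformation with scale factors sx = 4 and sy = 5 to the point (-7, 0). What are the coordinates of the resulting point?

Scaling matrix:
[[4, 0], [0, 5]]
Result: (-7 × 4, 0 × 5) = (-28, 0)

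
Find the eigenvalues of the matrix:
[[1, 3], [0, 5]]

Characteristic equation: det(A - λI) = 0
λ² - (trace)λ + (det) = 0
trace = 1 + 5 = 6, det = (1)(5) - (3)(0) = 5
λ² - (6)λ + (5) = 0
λ = (6 ± √((6)² - 4·(5))) / 2 = (6 ± √16) / 2
Solving: λ = 1, 5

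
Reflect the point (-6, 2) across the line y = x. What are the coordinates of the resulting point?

Reflection across line y = x: (-6, 2) → (2, -6)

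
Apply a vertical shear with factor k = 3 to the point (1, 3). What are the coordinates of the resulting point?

Shear matrix for vertical shear with factor k = 3:
[[1, 0], [3, 1]]
Result: (1, 3) → (1, 6)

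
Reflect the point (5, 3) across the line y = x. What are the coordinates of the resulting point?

Reflection across line y = x: (5, 3) → (3, 5)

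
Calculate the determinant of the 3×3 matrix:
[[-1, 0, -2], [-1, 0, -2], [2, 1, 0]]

Expansion along first row:
det = -1·det([[0,-2],[1,0]]) - 0·det([[-1,-2],[2,0]]) + -2·det([[-1,0],[2,1]])
    = -1·(0·0 - -2·1) - 0·(-1·0 - -2·2) + -2·(-1·1 - 0·2)
    = -1·2 - 0·4 + -2·-1
    = -2 + 0 + 2 = 0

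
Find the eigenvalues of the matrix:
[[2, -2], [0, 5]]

Characteristic equation: det(A - λI) = 0
λ² - (trace)λ + (det) = 0
trace = 2 + 5 = 7, det = (2)(5) - (-2)(0) = 10
λ² - (7)λ + (10) = 0
λ = (7 ± √((7)² - 4·(10))) / 2 = (7 ± √9) / 2
Solving: λ = 2, 5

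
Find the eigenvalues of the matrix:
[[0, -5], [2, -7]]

Characteristic equation: det(A - λI) = 0
λ² - (trace)λ + (det) = 0
trace = 0 + -7 = -7, det = (0)(-7) - (-5)(2) = 10
λ² - (-7)λ + (10) = 0
λ = (-7 ± √((-7)² - 4·(10))) / 2 = (-7 ± √9) / 2
Solving: λ = -5, -2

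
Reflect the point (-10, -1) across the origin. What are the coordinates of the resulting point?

Reflection across origin: (-10, -1) → (10, 1)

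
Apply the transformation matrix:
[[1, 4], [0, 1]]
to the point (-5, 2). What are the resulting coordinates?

Matrix multiplication:
[[1, 4], [0, 1]] × [-5, 2]ᵀ
= [(1)(-5) + (4)(2), (0)(-5) + (1)(2)]ᵀ
= [3, 2]ᵀ
Result: (3, 2)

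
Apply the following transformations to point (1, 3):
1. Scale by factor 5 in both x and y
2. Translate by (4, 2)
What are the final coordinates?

Step 1: Scale (1, 3) by 5 → (5, 15)
Step 2: Translate by (4, 2) → (9, 17)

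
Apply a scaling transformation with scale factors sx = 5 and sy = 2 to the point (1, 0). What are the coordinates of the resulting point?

Scaling matrix:
[[5, 0], [0, 2]]
Result: (1 × 5, 0 × 2) = (5, 0)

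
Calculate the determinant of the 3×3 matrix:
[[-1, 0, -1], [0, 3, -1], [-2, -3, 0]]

Expansion along first row:
det = -1·det([[3,-1],[-3,0]]) - 0·det([[0,-1],[-2,0]]) + -1·det([[0,3],[-2,-3]])
    = -1·(3·0 - -1·-3) - 0·(0·0 - -1·-2) + -1·(0·-3 - 3·-2)
    = -1·-3 - 0·-2 + -1·6
    = 3 + 0 + -6 = -3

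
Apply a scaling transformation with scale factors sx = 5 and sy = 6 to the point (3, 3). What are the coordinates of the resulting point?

Scaling matrix:
[[5, 0], [0, 6]]
Result: (3 × 5, 3 × 6) = (15, 18)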